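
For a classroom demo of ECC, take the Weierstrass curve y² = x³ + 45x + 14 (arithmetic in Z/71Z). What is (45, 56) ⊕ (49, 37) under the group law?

(45, 56) + (49, 37). λ = (37 - 56)/(49 - 45) ≡ 52/4 mod 71. 4⁻¹ ≡ 18 (mod 71) since 4·18 = 72 ≡ 1, so λ ≡ 13.
  x = λ² - 45 - 49 = 169 - 94 ≡ 4; y = λ·(45 - 4) - 56 ≡ 51. → (4, 51)

(4, 51)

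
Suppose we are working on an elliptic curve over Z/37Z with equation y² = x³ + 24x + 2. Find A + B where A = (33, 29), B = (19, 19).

(21, 6)

(33, 29) + (19, 19). λ = (19 - 29)/(19 - 33) ≡ 27/23 mod 37. 23⁻¹ ≡ 29 (mod 37) since 23·29 = 667 ≡ 1, so λ ≡ 6.
  x = λ² - 33 - 19 = 36 - 52 ≡ 21; y = λ·(33 - 21) - 29 ≡ 6. → (21, 6)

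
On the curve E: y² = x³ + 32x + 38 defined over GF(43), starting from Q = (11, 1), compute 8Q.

(35, 42)

Repeated addition: build up to 8Q.
2Q: tangent at (11, 1): λ = (3·11² + 32)/(2·1) ≡ 8/2. 2⁻¹ ≡ 22 (mod 43), so λ ≡ 8·22 ≡ 4.
  x = λ² - 11 - 11 = 16 - 22 ≡ 37; y = λ·(11 - 37) - 1 ≡ 24. → (37, 24)
3Q: (37, 24) + (11, 1). λ = (1 - 24)/(11 - 37) ≡ 20/17 mod 43. 17⁻¹ ≡ 38 (mod 43) since 17·38 = 646 ≡ 1, so λ ≡ 29.
  x = λ² - 37 - 11 = 841 - 48 ≡ 19; y = λ·(37 - 19) - 24 ≡ 25. → (19, 25)
4Q: (19, 25) + (11, 1). λ = (1 - 25)/(11 - 19) ≡ 19/35 mod 43. 35⁻¹ ≡ 16 (mod 43), so λ ≡ 3.
  x = λ² - 19 - 11 = 9 - 30 ≡ 22; y = λ·(19 - 22) - 25 ≡ 9. → (22, 9)
5Q: (22, 9) + (11, 1). λ = (1 - 9)/(11 - 22) ≡ 35/32 mod 43. 32⁻¹ ≡ 39 (mod 43), so λ ≡ 32.
  x = λ² - 22 - 11 = 1024 - 33 ≡ 2; y = λ·(22 - 2) - 9 ≡ 29. → (2, 29)
6Q: (2, 29) + (11, 1). λ = (1 - 29)/(11 - 2) ≡ 15/9 mod 43. 9⁻¹ ≡ 24 (mod 43) since 9·24 = 216 ≡ 1, so λ ≡ 16.
  x = λ² - 2 - 11 = 256 - 13 ≡ 28; y = λ·(2 - 28) - 29 ≡ 28. → (28, 28)
7Q: (28, 28) + (11, 1). λ = (1 - 28)/(11 - 28) ≡ 16/26 mod 43. 26⁻¹ ≡ 5 (mod 43) since 26·5 = 130 ≡ 1, so λ ≡ 37.
  x = λ² - 28 - 11 = 1369 - 39 ≡ 40; y = λ·(28 - 40) - 28 ≡ 1. → (40, 1)
8Q: (40, 1) + (11, 1). λ = (1 - 1)/(11 - 40) ≡ 0/14 mod 43. 14⁻¹ ≡ 40 (mod 43) since 14·40 = 560 ≡ 1, so λ ≡ 0.
  x = λ² - 40 - 11 = 0 - 51 ≡ 35; y = λ·(40 - 35) - 1 ≡ 42. → (35, 42)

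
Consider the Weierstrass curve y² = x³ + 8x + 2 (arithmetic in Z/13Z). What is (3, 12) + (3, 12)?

(11, 11)

tangent at (3, 12): λ = (3·3² + 8)/(2·12) ≡ 9/11. 11⁻¹ ≡ 6 (mod 13), so λ ≡ 9·6 ≡ 2.
  x = λ² - 3 - 3 = 4 - 6 ≡ 11; y = λ·(3 - 11) - 12 ≡ 11. → (11, 11)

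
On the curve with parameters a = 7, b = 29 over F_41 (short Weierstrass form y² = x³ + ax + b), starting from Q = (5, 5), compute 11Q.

Repeated addition: build up to 11Q.
2Q: tangent at (5, 5): λ = (3·5² + 7)/(2·5) ≡ 0/10. 10⁻¹ ≡ 37 (mod 41) since 10·37 = 370 ≡ 1, so λ ≡ 0·37 ≡ 0.
  x = λ² - 5 - 5 = 0 - 10 ≡ 31; y = λ·(5 - 31) - 5 ≡ 36. → (31, 36)
3Q: (31, 36) + (5, 5). λ = (5 - 36)/(5 - 31) ≡ 10/15 mod 41. 15⁻¹ ≡ 11 (mod 41), so λ ≡ 28.
  x = λ² - 31 - 5 = 784 - 36 ≡ 10; y = λ·(31 - 10) - 36 ≡ 19. → (10, 19)
4Q: (10, 19) + (5, 5). λ = (5 - 19)/(5 - 10) ≡ 27/36 mod 41. 36⁻¹ ≡ 8 (mod 41) since 36·8 = 288 ≡ 1, so λ ≡ 11.
  x = λ² - 10 - 5 = 121 - 15 ≡ 24; y = λ·(10 - 24) - 19 ≡ 32. → (24, 32)
5Q: (24, 32) + (5, 5). λ = (5 - 32)/(5 - 24) ≡ 14/22 mod 41. 22⁻¹ ≡ 28 (mod 41), so λ ≡ 23.
  x = λ² - 24 - 5 = 529 - 29 ≡ 8; y = λ·(24 - 8) - 32 ≡ 8. → (8, 8)
6Q: (8, 8) + (5, 5). λ = (5 - 8)/(5 - 8) ≡ 38/38 mod 41. 38⁻¹ ≡ 27 (mod 41), so λ ≡ 1.
  x = λ² - 8 - 5 = 1 - 13 ≡ 29; y = λ·(8 - 29) - 8 ≡ 12. → (29, 12)
7Q: (29, 12) + (5, 5). λ = (5 - 12)/(5 - 29) ≡ 34/17 mod 41. 17⁻¹ ≡ 29 (mod 41), so λ ≡ 2.
  x = λ² - 29 - 5 = 4 - 34 ≡ 11; y = λ·(29 - 11) - 12 ≡ 24. → (11, 24)
8Q: (11, 24) + (5, 5). λ = (5 - 24)/(5 - 11) ≡ 22/35 mod 41. 35⁻¹ ≡ 34 (mod 41), so λ ≡ 10.
  x = λ² - 11 - 5 = 100 - 16 ≡ 2; y = λ·(11 - 2) - 24 ≡ 25. → (2, 25)
9Q: (2, 25) + (5, 5). λ = (5 - 25)/(5 - 2) ≡ 21/3 mod 41. 3⁻¹ ≡ 14 (mod 41), so λ ≡ 7.
  x = λ² - 2 - 5 = 49 - 7 ≡ 1; y = λ·(2 - 1) - 25 ≡ 23. → (1, 23)
10Q: (1, 23) + (5, 5). λ = (5 - 23)/(5 - 1) ≡ 23/4 mod 41. 4⁻¹ ≡ 31 (mod 41) since 4·31 = 124 ≡ 1, so λ ≡ 16.
  x = λ² - 1 - 5 = 256 - 6 ≡ 4; y = λ·(1 - 4) - 23 ≡ 11. → (4, 11)
11Q: (4, 11) + (5, 5). λ = (5 - 11)/(5 - 4) ≡ 35/1 mod 41. 1⁻¹ ≡ 1 (mod 41) since 1·1 = 1 ≡ 1, so λ ≡ 35.
  x = λ² - 4 - 5 = 1225 - 9 ≡ 27; y = λ·(4 - 27) - 11 ≡ 4. → (27, 4)

(27, 4)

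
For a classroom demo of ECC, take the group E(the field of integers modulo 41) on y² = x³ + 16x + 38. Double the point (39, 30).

tangent at (39, 30): λ = (3·39² + 16)/(2·30) ≡ 28/19. 19⁻¹ ≡ 13 (mod 41), so λ ≡ 28·13 ≡ 36.
  x = λ² - 39 - 39 = 1296 - 78 ≡ 29; y = λ·(39 - 29) - 30 ≡ 2. → (29, 2)

(29, 2)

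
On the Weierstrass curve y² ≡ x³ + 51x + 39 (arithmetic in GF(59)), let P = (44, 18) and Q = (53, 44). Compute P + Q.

(41, 30)

(44, 18) + (53, 44). λ = (44 - 18)/(53 - 44) ≡ 26/9 mod 59. 9⁻¹ ≡ 46 (mod 59) since 9·46 = 414 ≡ 1, so λ ≡ 16.
  x = λ² - 44 - 53 = 256 - 97 ≡ 41; y = λ·(44 - 41) - 18 ≡ 30. → (41, 30)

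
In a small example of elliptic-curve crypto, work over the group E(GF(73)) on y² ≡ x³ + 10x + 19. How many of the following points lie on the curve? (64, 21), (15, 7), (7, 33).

2

(64, 21): 21² ≡ 3, rhs ≡ 3 → on.
(15, 7): 7² ≡ 49, rhs ≡ 40 → off.
(7, 33): 33² ≡ 67, rhs ≡ 67 → on.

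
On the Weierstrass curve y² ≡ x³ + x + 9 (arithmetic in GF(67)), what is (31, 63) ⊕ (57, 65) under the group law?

(2, 32)

(31, 63) + (57, 65). λ = (65 - 63)/(57 - 31) ≡ 2/26 mod 67. 26⁻¹ ≡ 49 (mod 67) since 26·49 = 1274 ≡ 1, so λ ≡ 31.
  x = λ² - 31 - 57 = 961 - 88 ≡ 2; y = λ·(31 - 2) - 63 ≡ 32. → (2, 32)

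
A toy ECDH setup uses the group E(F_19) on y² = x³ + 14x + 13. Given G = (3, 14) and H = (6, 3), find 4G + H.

(12, 16)

First 4G:
Double-and-add on 4 = (100)₂. Start with G = (3, 14) for the leading 1-bit.
double: tangent at (3, 14): λ = (3·3² + 14)/(2·14) ≡ 3/9. 9⁻¹ ≡ 17 (mod 19) since 9·17 = 153 ≡ 1, so λ ≡ 3·17 ≡ 13.
  x = λ² - 3 - 3 = 169 - 6 ≡ 11; y = λ·(3 - 11) - 14 ≡ 15. → (11, 15)
double: tangent at (11, 15): λ = (3·11² + 14)/(2·15) ≡ 16/11. 11⁻¹ ≡ 7 (mod 19), so λ ≡ 16·7 ≡ 17.
  x = λ² - 11 - 11 = 289 - 22 ≡ 1; y = λ·(11 - 1) - 15 ≡ 3. → (1, 3)
4G = (1, 3).
Finally 4G + H:
(1, 3) + (6, 3). λ = (3 - 3)/(6 - 1) ≡ 0/5 mod 19. 5⁻¹ ≡ 4 (mod 19), so λ ≡ 0.
  x = λ² - 1 - 6 = 0 - 7 ≡ 12; y = λ·(1 - 12) - 3 ≡ 16. → (12, 16)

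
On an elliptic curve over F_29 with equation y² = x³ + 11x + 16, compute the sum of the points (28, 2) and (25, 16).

(1, 17)

(28, 2) + (25, 16). λ = (16 - 2)/(25 - 28) ≡ 14/26 mod 29. 26⁻¹ ≡ 19 (mod 29) since 26·19 = 494 ≡ 1, so λ ≡ 5.
  x = λ² - 28 - 25 = 25 - 53 ≡ 1; y = λ·(28 - 1) - 2 ≡ 17. → (1, 17)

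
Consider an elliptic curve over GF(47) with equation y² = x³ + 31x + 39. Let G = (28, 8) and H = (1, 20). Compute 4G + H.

First 4G:
Double-and-add on 4 = (100)₂. Start with G = (28, 8) for the leading 1-bit.
double: tangent at (28, 8): λ = (3·28² + 31)/(2·8) ≡ 33/16. 16⁻¹ ≡ 3 (mod 47) since 16·3 = 48 ≡ 1, so λ ≡ 33·3 ≡ 5.
  x = λ² - 28 - 28 = 25 - 56 ≡ 16; y = λ·(28 - 16) - 8 ≡ 5. → (16, 5)
double: tangent at (16, 5): λ = (3·16² + 31)/(2·5) ≡ 0/10. 10⁻¹ ≡ 33 (mod 47), so λ ≡ 0·33 ≡ 0.
  x = λ² - 16 - 16 = 0 - 32 ≡ 15; y = λ·(16 - 15) - 5 ≡ 42. → (15, 42)
4G = (15, 42).
Finally 4G + H:
(15, 42) + (1, 20). λ = (20 - 42)/(1 - 15) ≡ 25/33 mod 47. 33⁻¹ ≡ 10 (mod 47), so λ ≡ 15.
  x = λ² - 15 - 1 = 225 - 16 ≡ 21; y = λ·(15 - 21) - 42 ≡ 9. → (21, 9)

(21, 9)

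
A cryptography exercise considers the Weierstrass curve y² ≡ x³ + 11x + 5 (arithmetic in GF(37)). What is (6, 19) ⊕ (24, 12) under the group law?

(6, 19) + (24, 12). λ = (12 - 19)/(24 - 6) ≡ 30/18 mod 37. 18⁻¹ ≡ 35 (mod 37), so λ ≡ 14.
  x = λ² - 6 - 24 = 196 - 30 ≡ 18; y = λ·(6 - 18) - 19 ≡ 35. → (18, 35)

(18, 35)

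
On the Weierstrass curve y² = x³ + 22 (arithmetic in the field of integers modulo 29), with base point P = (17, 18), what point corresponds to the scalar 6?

Double-and-add on 6 = (110)₂. Start with P = (17, 18) for the leading 1-bit.
double: tangent at (17, 18): λ = (3·17² + 0)/(2·18) ≡ 26/7. 7⁻¹ ≡ 25 (mod 29), so λ ≡ 26·25 ≡ 12.
  x = λ² - 17 - 17 = 144 - 34 ≡ 23; y = λ·(17 - 23) - 18 ≡ 26. → (23, 26)
add P: (23, 26) + (17, 18). λ = (18 - 26)/(17 - 23) ≡ 21/23 mod 29. 23⁻¹ ≡ 24 (mod 29) since 23·24 = 552 ≡ 1, so λ ≡ 11.
  x = λ² - 23 - 17 = 121 - 40 ≡ 23; y = λ·(23 - 23) - 26 ≡ 3. → (23, 3)
double: tangent at (23, 3): λ = (3·23² + 0)/(2·3) ≡ 21/6. 6⁻¹ ≡ 5 (mod 29), so λ ≡ 21·5 ≡ 18.
  x = λ² - 23 - 23 = 324 - 46 ≡ 17; y = λ·(23 - 17) - 3 ≡ 18. → (17, 18)

(17, 18)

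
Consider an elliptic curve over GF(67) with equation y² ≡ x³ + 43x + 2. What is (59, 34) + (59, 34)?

(33, 46)

tangent at (59, 34): λ = (3·59² + 43)/(2·34) ≡ 34/1. 1⁻¹ ≡ 1 (mod 67), so λ ≡ 34·1 ≡ 34.
  x = λ² - 59 - 59 = 1156 - 118 ≡ 33; y = λ·(59 - 33) - 34 ≡ 46. → (33, 46)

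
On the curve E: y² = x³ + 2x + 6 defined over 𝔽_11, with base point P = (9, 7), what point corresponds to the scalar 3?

Repeated addition: build up to 3P.
2P: tangent at (9, 7): λ = (3·9² + 2)/(2·7) ≡ 3/3. 3⁻¹ ≡ 4 (mod 11), so λ ≡ 3·4 ≡ 1.
  x = λ² - 9 - 9 = 1 - 18 ≡ 5; y = λ·(9 - 5) - 7 ≡ 8. → (5, 8)
3P: (5, 8) + (9, 7). λ = (7 - 8)/(9 - 5) ≡ 10/4 mod 11. 4⁻¹ ≡ 3 (mod 11), so λ ≡ 8.
  x = λ² - 5 - 9 = 64 - 14 ≡ 6; y = λ·(5 - 6) - 8 ≡ 6. → (6, 6)

(6, 6)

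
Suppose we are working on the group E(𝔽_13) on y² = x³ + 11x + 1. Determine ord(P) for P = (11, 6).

2P: tangent at (11, 6): λ = (3·11² + 11)/(2·6) ≡ 10/12. 12⁻¹ ≡ 12 (mod 13) since 12·12 = 144 ≡ 1, so λ ≡ 10·12 ≡ 3.
  x = λ² - 11 - 11 = 9 - 22 ≡ 0; y = λ·(11 - 0) - 6 ≡ 1. → (0, 1)
3P: (0, 1) + (11, 6). λ = (6 - 1)/(11 - 0) ≡ 5/11 mod 13. 11⁻¹ ≡ 6 (mod 13), so λ ≡ 4.
  x = λ² - 0 - 11 = 16 - 11 ≡ 5; y = λ·(0 - 5) - 1 ≡ 5. → (5, 5)
4P: (5, 5) + (11, 6). λ = (6 - 5)/(11 - 5) ≡ 1/6 mod 13. 6⁻¹ ≡ 11 (mod 13) since 6·11 = 66 ≡ 1, so λ ≡ 11.
  x = λ² - 5 - 11 = 121 - 16 ≡ 1; y = λ·(5 - 1) - 5 ≡ 0. → (1, 0)
5P: (1, 0) + (11, 6). λ = (6 - 0)/(11 - 1) ≡ 6/10 mod 13. 10⁻¹ ≡ 4 (mod 13) since 10·4 = 40 ≡ 1, so λ ≡ 11.
  x = λ² - 1 - 11 = 121 - 12 ≡ 5; y = λ·(1 - 5) - 0 ≡ 8. → (5, 8)
6P: (5, 8) + (11, 6). λ = (6 - 8)/(11 - 5) ≡ 11/6 mod 13. 6⁻¹ ≡ 11 (mod 13), so λ ≡ 4.
  x = λ² - 5 - 11 = 16 - 16 ≡ 0; y = λ·(5 - 0) - 8 ≡ 12. → (0, 12)
7P: (0, 12) + (11, 6). λ = (6 - 12)/(11 - 0) ≡ 7/11 mod 13. 11⁻¹ ≡ 6 (mod 13), so λ ≡ 3.
  x = λ² - 0 - 11 = 9 - 11 ≡ 11; y = λ·(0 - 11) - 12 ≡ 7. → (11, 7)
8P: (11, 7) + (11, 6): same x and y₁ ≡ -y₂, so the sum is ∞.
8P = ∞, so the order is 8.

8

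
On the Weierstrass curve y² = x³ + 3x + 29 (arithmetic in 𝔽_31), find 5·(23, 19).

Write P = (23, 19).
Repeated addition: build up to 5P.
2P: tangent at (23, 19): λ = (3·23² + 3)/(2·19) ≡ 9/7. 7⁻¹ ≡ 9 (mod 31) since 7·9 = 63 ≡ 1, so λ ≡ 9·9 ≡ 19.
  x = λ² - 23 - 23 = 361 - 46 ≡ 5; y = λ·(23 - 5) - 19 ≡ 13. → (5, 13)
3P: (5, 13) + (23, 19). λ = (19 - 13)/(23 - 5) ≡ 6/18 mod 31. 18⁻¹ ≡ 19 (mod 31), so λ ≡ 21.
  x = λ² - 5 - 23 = 441 - 28 ≡ 10; y = λ·(5 - 10) - 13 ≡ 6. → (10, 6)
4P: (10, 6) + (23, 19). λ = (19 - 6)/(23 - 10) ≡ 13/13 mod 31. 13⁻¹ ≡ 12 (mod 31) since 13·12 = 156 ≡ 1, so λ ≡ 1.
  x = λ² - 10 - 23 = 1 - 33 ≡ 30; y = λ·(10 - 30) - 6 ≡ 5. → (30, 5)
5P: (30, 5) + (23, 19). λ = (19 - 5)/(23 - 30) ≡ 14/24 mod 31. 24⁻¹ ≡ 22 (mod 31) since 24·22 = 528 ≡ 1, so λ ≡ 29.
  x = λ² - 30 - 23 = 841 - 53 ≡ 13; y = λ·(30 - 13) - 5 ≡ 23. → (13, 23)

(13, 23)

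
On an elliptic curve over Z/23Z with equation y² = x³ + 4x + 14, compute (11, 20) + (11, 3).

O

The two points share x = 11 and their y-coordinates satisfy 20 + 3 ≡ 0 (mod 23), so they are inverses. Their sum is O.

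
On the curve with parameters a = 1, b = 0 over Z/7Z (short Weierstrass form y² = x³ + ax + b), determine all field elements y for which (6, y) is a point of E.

x³ + 1x + 0 = 222 ≡ 5 (mod 7).
5 is a non-residue mod 7; no y exists.

none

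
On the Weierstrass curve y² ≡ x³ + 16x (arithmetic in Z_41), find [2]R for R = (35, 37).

(37, 35)

tangent at (35, 37): λ = (3·35² + 16)/(2·37) ≡ 1/33. 33⁻¹ ≡ 5 (mod 41), so λ ≡ 1·5 ≡ 5.
  x = λ² - 35 - 35 = 25 - 70 ≡ 37; y = λ·(35 - 37) - 37 ≡ 35. → (37, 35)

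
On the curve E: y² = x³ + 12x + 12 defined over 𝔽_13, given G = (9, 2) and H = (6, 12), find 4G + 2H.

First 4G:
Double-and-add on 4 = (100)₂. Start with G = (9, 2) for the leading 1-bit.
double: tangent at (9, 2): λ = (3·9² + 12)/(2·2) ≡ 8/4. 4⁻¹ ≡ 10 (mod 13), so λ ≡ 8·10 ≡ 2.
  x = λ² - 9 - 9 = 4 - 18 ≡ 12; y = λ·(9 - 12) - 2 ≡ 5. → (12, 5)
double: tangent at (12, 5): λ = (3·12² + 12)/(2·5) ≡ 2/10. 10⁻¹ ≡ 4 (mod 13), so λ ≡ 2·4 ≡ 8.
  x = λ² - 12 - 12 = 64 - 24 ≡ 1; y = λ·(12 - 1) - 5 ≡ 5. → (1, 5)
4G = (1, 5).
Next 2H:
Repeated addition: build up to 2H.
2H: tangent at (6, 12): λ = (3·6² + 12)/(2·12) ≡ 3/11. 11⁻¹ ≡ 6 (mod 13) since 11·6 = 66 ≡ 1, so λ ≡ 3·6 ≡ 5.
  x = λ² - 6 - 6 = 25 - 12 ≡ 0; y = λ·(6 - 0) - 12 ≡ 5. → (0, 5)
2H = (0, 5).
Finally 4G + 2H:
(1, 5) + (0, 5). λ = (5 - 5)/(0 - 1) ≡ 0/12 mod 13. 12⁻¹ ≡ 12 (mod 13), so λ ≡ 0.
  x = λ² - 1 - 0 = 0 - 1 ≡ 12; y = λ·(1 - 12) - 5 ≡ 8. → (12, 8)

(12, 8)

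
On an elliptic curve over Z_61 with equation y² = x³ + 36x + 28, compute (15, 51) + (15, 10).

O

The two points share x = 15 and their y-coordinates satisfy 51 + 10 ≡ 0 (mod 61), so they are inverses. Their sum is O.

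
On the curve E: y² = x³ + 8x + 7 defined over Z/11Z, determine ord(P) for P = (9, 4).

7

2P: tangent at (9, 4): λ = (3·9² + 8)/(2·4) ≡ 9/8. 8⁻¹ ≡ 7 (mod 11), so λ ≡ 9·7 ≡ 8.
  x = λ² - 9 - 9 = 64 - 18 ≡ 2; y = λ·(9 - 2) - 4 ≡ 8. → (2, 8)
3P: (2, 8) + (9, 4). λ = (4 - 8)/(9 - 2) ≡ 7/7 mod 11. 7⁻¹ ≡ 8 (mod 11) since 7·8 = 56 ≡ 1, so λ ≡ 1.
  x = λ² - 2 - 9 = 1 - 11 ≡ 1; y = λ·(2 - 1) - 8 ≡ 4. → (1, 4)
4P: (1, 4) + (9, 4). λ = (4 - 4)/(9 - 1) ≡ 0/8 mod 11. 8⁻¹ ≡ 7 (mod 11) since 8·7 = 56 ≡ 1, so λ ≡ 0.
  x = λ² - 1 - 9 = 0 - 10 ≡ 1; y = λ·(1 - 1) - 4 ≡ 7. → (1, 7)
5P: (1, 7) + (9, 4). λ = (4 - 7)/(9 - 1) ≡ 8/8 mod 11. 8⁻¹ ≡ 7 (mod 11), so λ ≡ 1.
  x = λ² - 1 - 9 = 1 - 10 ≡ 2; y = λ·(1 - 2) - 7 ≡ 3. → (2, 3)
6P: (2, 3) + (9, 4). λ = (4 - 3)/(9 - 2) ≡ 1/7 mod 11. 7⁻¹ ≡ 8 (mod 11), so λ ≡ 8.
  x = λ² - 2 - 9 = 64 - 11 ≡ 9; y = λ·(2 - 9) - 3 ≡ 7. → (9, 7)
7P: (9, 7) + (9, 4): same x and y₁ ≡ -y₂, so the sum is O.
7P = O, so the order is 7.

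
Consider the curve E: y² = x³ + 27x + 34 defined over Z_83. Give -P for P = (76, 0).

-(76, 0) = (76, -0 mod 83) = (76, 0).

(76, 0)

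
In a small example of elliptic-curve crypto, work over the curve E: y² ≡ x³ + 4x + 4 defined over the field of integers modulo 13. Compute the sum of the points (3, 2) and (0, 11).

(3, 2) + (0, 11). λ = (11 - 2)/(0 - 3) ≡ 9/10 mod 13. 10⁻¹ ≡ 4 (mod 13), so λ ≡ 10.
  x = λ² - 3 - 0 = 100 - 3 ≡ 6; y = λ·(3 - 6) - 2 ≡ 7. → (6, 7)

(6, 7)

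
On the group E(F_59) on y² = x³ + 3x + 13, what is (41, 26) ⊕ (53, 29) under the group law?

(41, 26) + (53, 29). λ = (29 - 26)/(53 - 41) ≡ 3/12 mod 59. 12⁻¹ ≡ 5 (mod 59), so λ ≡ 15.
  x = λ² - 41 - 53 = 225 - 94 ≡ 13; y = λ·(41 - 13) - 26 ≡ 40. → (13, 40)

(13, 40)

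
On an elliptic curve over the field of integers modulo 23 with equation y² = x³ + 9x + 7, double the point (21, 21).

(10, 19)

tangent at (21, 21): λ = (3·21² + 9)/(2·21) ≡ 21/19. 19⁻¹ ≡ 17 (mod 23) since 19·17 = 323 ≡ 1, so λ ≡ 21·17 ≡ 12.
  x = λ² - 21 - 21 = 144 - 42 ≡ 10; y = λ·(21 - 10) - 21 ≡ 19. → (10, 19)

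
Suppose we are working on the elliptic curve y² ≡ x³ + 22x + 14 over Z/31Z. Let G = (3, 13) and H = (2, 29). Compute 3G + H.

First 3G:
Repeated addition: build up to 3G.
2G: tangent at (3, 13): λ = (3·3² + 22)/(2·13) ≡ 18/26. 26⁻¹ ≡ 6 (mod 31) since 26·6 = 156 ≡ 1, so λ ≡ 18·6 ≡ 15.
  x = λ² - 3 - 3 = 225 - 6 ≡ 2; y = λ·(3 - 2) - 13 ≡ 2. → (2, 2)
3G: (2, 2) + (3, 13). λ = (13 - 2)/(3 - 2) ≡ 11/1 mod 31. 1⁻¹ ≡ 1 (mod 31), so λ ≡ 11.
  x = λ² - 2 - 3 = 121 - 5 ≡ 23; y = λ·(2 - 23) - 2 ≡ 15. → (23, 15)
3G = (23, 15).
Finally 3G + H:
(23, 15) + (2, 29). λ = (29 - 15)/(2 - 23) ≡ 14/10 mod 31. 10⁻¹ ≡ 28 (mod 31) since 10·28 = 280 ≡ 1, so λ ≡ 20.
  x = λ² - 23 - 2 = 400 - 25 ≡ 3; y = λ·(23 - 3) - 15 ≡ 13. → (3, 13)

(3, 13)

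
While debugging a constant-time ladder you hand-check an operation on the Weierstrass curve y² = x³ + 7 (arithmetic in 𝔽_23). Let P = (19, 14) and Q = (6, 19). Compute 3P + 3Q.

First 3P:
Repeated addition: build up to 3P.
2P: tangent at (19, 14): λ = (3·19² + 0)/(2·14) ≡ 2/5. 5⁻¹ ≡ 14 (mod 23), so λ ≡ 2·14 ≡ 5.
  x = λ² - 19 - 19 = 25 - 38 ≡ 10; y = λ·(19 - 10) - 14 ≡ 8. → (10, 8)
3P: (10, 8) + (19, 14). λ = (14 - 8)/(19 - 10) ≡ 6/9 mod 23. 9⁻¹ ≡ 18 (mod 23) since 9·18 = 162 ≡ 1, so λ ≡ 16.
  x = λ² - 10 - 19 = 256 - 29 ≡ 20; y = λ·(10 - 20) - 8 ≡ 16. → (20, 16)
3P = (20, 16).
Next 3Q:
Repeated addition: build up to 3Q.
2Q: tangent at (6, 19): λ = (3·6² + 0)/(2·19) ≡ 16/15. 15⁻¹ ≡ 20 (mod 23) since 15·20 = 300 ≡ 1, so λ ≡ 16·20 ≡ 21.
  x = λ² - 6 - 6 = 441 - 12 ≡ 15; y = λ·(6 - 15) - 19 ≡ 22. → (15, 22)
3Q: (15, 22) + (6, 19). λ = (19 - 22)/(6 - 15) ≡ 20/14 mod 23. 14⁻¹ ≡ 5 (mod 23), so λ ≡ 8.
  x = λ² - 15 - 6 = 64 - 21 ≡ 20; y = λ·(15 - 20) - 22 ≡ 7. → (20, 7)
3Q = (20, 7).
Finally 3P + 3Q:
(20, 16) + (20, 7): same x and y₁ ≡ -y₂, so the sum is O.

O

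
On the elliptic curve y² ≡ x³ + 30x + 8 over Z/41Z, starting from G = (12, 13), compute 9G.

(21, 10)

Double-and-add on 9 = (1001)₂. Start with G = (12, 13) for the leading 1-bit.
double: tangent at (12, 13): λ = (3·12² + 30)/(2·13) ≡ 11/26. 26⁻¹ ≡ 30 (mod 41), so λ ≡ 11·30 ≡ 2.
  x = λ² - 12 - 12 = 4 - 24 ≡ 21; y = λ·(12 - 21) - 13 ≡ 10. → (21, 10)
double: tangent at (21, 10): λ = (3·21² + 30)/(2·10) ≡ 0/20. 20⁻¹ ≡ 39 (mod 41), so λ ≡ 0·39 ≡ 0.
  x = λ² - 21 - 21 = 0 - 42 ≡ 40; y = λ·(21 - 40) - 10 ≡ 31. → (40, 31)
double: tangent at (40, 31): λ = (3·40² + 30)/(2·31) ≡ 33/21. 21⁻¹ ≡ 2 (mod 41), so λ ≡ 33·2 ≡ 25.
  x = λ² - 40 - 40 = 625 - 80 ≡ 12; y = λ·(40 - 12) - 31 ≡ 13. → (12, 13)
add G: tangent at (12, 13): λ = (3·12² + 30)/(2·13) ≡ 11/26. 26⁻¹ ≡ 30 (mod 41), so λ ≡ 11·30 ≡ 2.
  x = λ² - 12 - 12 = 4 - 24 ≡ 21; y = λ·(12 - 21) - 13 ≡ 10. → (21, 10)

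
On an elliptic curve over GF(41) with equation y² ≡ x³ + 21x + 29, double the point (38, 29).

tangent at (38, 29): λ = (3·38² + 21)/(2·29) ≡ 7/17. 17⁻¹ ≡ 29 (mod 41) since 17·29 = 493 ≡ 1, so λ ≡ 7·29 ≡ 39.
  x = λ² - 38 - 38 = 1521 - 76 ≡ 10; y = λ·(38 - 10) - 29 ≡ 38. → (10, 38)

(10, 38)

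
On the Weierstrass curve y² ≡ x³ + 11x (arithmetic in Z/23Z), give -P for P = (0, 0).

-(0, 0) = (0, -0 mod 23) = (0, 0).

(0, 0)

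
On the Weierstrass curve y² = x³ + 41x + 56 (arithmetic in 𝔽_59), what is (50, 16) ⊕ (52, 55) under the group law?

(57, 54)

(50, 16) + (52, 55). λ = (55 - 16)/(52 - 50) ≡ 39/2 mod 59. 2⁻¹ ≡ 30 (mod 59) since 2·30 = 60 ≡ 1, so λ ≡ 49.
  x = λ² - 50 - 52 = 2401 - 102 ≡ 57; y = λ·(50 - 57) - 16 ≡ 54. → (57, 54)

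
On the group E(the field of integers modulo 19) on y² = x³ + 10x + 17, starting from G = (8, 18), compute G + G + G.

Repeated addition: build up to 3G.
2G: tangent at (8, 18): λ = (3·8² + 10)/(2·18) ≡ 12/17. 17⁻¹ ≡ 9 (mod 19) since 17·9 = 153 ≡ 1, so λ ≡ 12·9 ≡ 13.
  x = λ² - 8 - 8 = 169 - 16 ≡ 1; y = λ·(8 - 1) - 18 ≡ 16. → (1, 16)
3G: (1, 16) + (8, 18). λ = (18 - 16)/(8 - 1) ≡ 2/7 mod 19. 7⁻¹ ≡ 11 (mod 19), so λ ≡ 3.
  x = λ² - 1 - 8 = 9 - 9 ≡ 0; y = λ·(1 - 0) - 16 ≡ 6. → (0, 6)

(0, 6)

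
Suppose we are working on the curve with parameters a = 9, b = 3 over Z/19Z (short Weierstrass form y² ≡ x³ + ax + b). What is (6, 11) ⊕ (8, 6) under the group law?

(6, 11) + (8, 6). λ = (6 - 11)/(8 - 6) ≡ 14/2 mod 19. 2⁻¹ ≡ 10 (mod 19) since 2·10 = 20 ≡ 1, so λ ≡ 7.
  x = λ² - 6 - 8 = 49 - 14 ≡ 16; y = λ·(6 - 16) - 11 ≡ 14. → (16, 14)

(16, 14)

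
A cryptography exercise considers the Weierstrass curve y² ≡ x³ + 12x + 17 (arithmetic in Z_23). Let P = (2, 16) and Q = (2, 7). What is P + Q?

The two points share x = 2 and their y-coordinates satisfy 16 + 7 ≡ 0 (mod 23), so they are inverses. Their sum is ∞.

O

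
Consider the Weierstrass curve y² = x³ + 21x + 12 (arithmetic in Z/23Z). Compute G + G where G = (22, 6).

tangent at (22, 6): λ = (3·22² + 21)/(2·6) ≡ 1/12. 12⁻¹ ≡ 2 (mod 23) since 12·2 = 24 ≡ 1, so λ ≡ 1·2 ≡ 2.
  x = λ² - 22 - 22 = 4 - 44 ≡ 6; y = λ·(22 - 6) - 6 ≡ 3. → (6, 3)

(6, 3)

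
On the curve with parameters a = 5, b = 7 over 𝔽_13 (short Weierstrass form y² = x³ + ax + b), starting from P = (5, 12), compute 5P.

Double-and-add on 5 = (101)₂. Start with P = (5, 12) for the leading 1-bit.
double: tangent at (5, 12): λ = (3·5² + 5)/(2·12) ≡ 2/11. 11⁻¹ ≡ 6 (mod 13), so λ ≡ 2·6 ≡ 12.
  x = λ² - 5 - 5 = 144 - 10 ≡ 4; y = λ·(5 - 4) - 12 ≡ 0. → (4, 0)
double: (4, 0) + (4, 0): same x and y₁ ≡ -y₂, so the sum is O.
add P: O + (5, 12) = (5, 12) (identity).

(5, 12)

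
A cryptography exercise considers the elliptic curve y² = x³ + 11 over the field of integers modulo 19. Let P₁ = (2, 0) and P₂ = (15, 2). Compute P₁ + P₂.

(2, 0) + (15, 2). λ = (2 - 0)/(15 - 2) ≡ 2/13 mod 19. 13⁻¹ ≡ 3 (mod 19) since 13·3 = 39 ≡ 1, so λ ≡ 6.
  x = λ² - 2 - 15 = 36 - 17 ≡ 0; y = λ·(2 - 0) - 0 ≡ 12. → (0, 12)

(0, 12)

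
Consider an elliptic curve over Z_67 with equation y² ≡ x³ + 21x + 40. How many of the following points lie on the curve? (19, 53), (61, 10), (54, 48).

(19, 53): 53² ≡ 62, rhs ≡ 62 → on.
(61, 10): 10² ≡ 33, rhs ≡ 33 → on.
(54, 48): 48² ≡ 26, rhs ≡ 49 → off.

2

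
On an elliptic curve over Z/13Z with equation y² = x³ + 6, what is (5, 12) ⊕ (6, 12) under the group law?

(2, 1)

(5, 12) + (6, 12). λ = (12 - 12)/(6 - 5) ≡ 0/1 mod 13. 1⁻¹ ≡ 1 (mod 13), so λ ≡ 0.
  x = λ² - 5 - 6 = 0 - 11 ≡ 2; y = λ·(5 - 2) - 12 ≡ 1. → (2, 1)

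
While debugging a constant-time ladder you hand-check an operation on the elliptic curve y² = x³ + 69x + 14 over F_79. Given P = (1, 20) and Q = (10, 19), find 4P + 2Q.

(20, 54)

First 4P:
Repeated addition: build up to 4P.
2P: tangent at (1, 20): λ = (3·1² + 69)/(2·20) ≡ 72/40. 40⁻¹ ≡ 2 (mod 79), so λ ≡ 72·2 ≡ 65.
  x = λ² - 1 - 1 = 4225 - 2 ≡ 36; y = λ·(1 - 36) - 20 ≡ 75. → (36, 75)
3P: (36, 75) + (1, 20). λ = (20 - 75)/(1 - 36) ≡ 24/44 mod 79. 44⁻¹ ≡ 9 (mod 79), so λ ≡ 58.
  x = λ² - 36 - 1 = 3364 - 37 ≡ 9; y = λ·(36 - 9) - 75 ≡ 69. → (9, 69)
4P: (9, 69) + (1, 20). λ = (20 - 69)/(1 - 9) ≡ 30/71 mod 79. 71⁻¹ ≡ 69 (mod 79), so λ ≡ 16.
  x = λ² - 9 - 1 = 256 - 10 ≡ 9; y = λ·(9 - 9) - 69 ≡ 10. → (9, 10)
4P = (9, 10).
Next 2Q:
Repeated addition: build up to 2Q.
2Q: tangent at (10, 19): λ = (3·10² + 69)/(2·19) ≡ 53/38. 38⁻¹ ≡ 52 (mod 79), so λ ≡ 53·52 ≡ 70.
  x = λ² - 10 - 10 = 4900 - 20 ≡ 61; y = λ·(10 - 61) - 19 ≡ 45. → (61, 45)
2Q = (61, 45).
Finally 4P + 2Q:
(9, 10) + (61, 45). λ = (45 - 10)/(61 - 9) ≡ 35/52 mod 79. 52⁻¹ ≡ 38 (mod 79), so λ ≡ 66.
  x = λ² - 9 - 61 = 4356 - 70 ≡ 20; y = λ·(9 - 20) - 10 ≡ 54. → (20, 54)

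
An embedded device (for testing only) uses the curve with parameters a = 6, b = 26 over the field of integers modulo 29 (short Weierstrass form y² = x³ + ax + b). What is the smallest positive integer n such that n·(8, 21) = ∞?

3

2P: tangent at (8, 21): λ = (3·8² + 6)/(2·21) ≡ 24/13. 13⁻¹ ≡ 9 (mod 29), so λ ≡ 24·9 ≡ 13.
  x = λ² - 8 - 8 = 169 - 16 ≡ 8; y = λ·(8 - 8) - 21 ≡ 8. → (8, 8)
3P: (8, 8) + (8, 21): same x and y₁ ≡ -y₂, so the sum is ∞.
3P = ∞, so the order is 3.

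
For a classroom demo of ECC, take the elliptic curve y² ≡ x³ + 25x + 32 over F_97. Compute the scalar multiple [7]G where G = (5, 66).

Repeated addition: build up to 7G.
2G: tangent at (5, 66): λ = (3·5² + 25)/(2·66) ≡ 3/35. 35⁻¹ ≡ 61 (mod 97), so λ ≡ 3·61 ≡ 86.
  x = λ² - 5 - 5 = 7396 - 10 ≡ 14; y = λ·(5 - 14) - 66 ≡ 33. → (14, 33)
3G: (14, 33) + (5, 66). λ = (66 - 33)/(5 - 14) ≡ 33/88 mod 97. 88⁻¹ ≡ 43 (mod 97) since 88·43 = 3784 ≡ 1, so λ ≡ 61.
  x = λ² - 14 - 5 = 3721 - 19 ≡ 16; y = λ·(14 - 16) - 33 ≡ 39. → (16, 39)
4G: (16, 39) + (5, 66). λ = (66 - 39)/(5 - 16) ≡ 27/86 mod 97. 86⁻¹ ≡ 44 (mod 97), so λ ≡ 24.
  x = λ² - 16 - 5 = 576 - 21 ≡ 70; y = λ·(16 - 70) - 39 ≡ 23. → (70, 23)
5G: (70, 23) + (5, 66). λ = (66 - 23)/(5 - 70) ≡ 43/32 mod 97. 32⁻¹ ≡ 94 (mod 97), so λ ≡ 65.
  x = λ² - 70 - 5 = 4225 - 75 ≡ 76; y = λ·(70 - 76) - 23 ≡ 72. → (76, 72)
6G: (76, 72) + (5, 66). λ = (66 - 72)/(5 - 76) ≡ 91/26 mod 97. 26⁻¹ ≡ 56 (mod 97), so λ ≡ 52.
  x = λ² - 76 - 5 = 2704 - 81 ≡ 4; y = λ·(76 - 4) - 72 ≡ 83. → (4, 83)
7G: (4, 83) + (5, 66). λ = (66 - 83)/(5 - 4) ≡ 80/1 mod 97. 1⁻¹ ≡ 1 (mod 97), so λ ≡ 80.
  x = λ² - 4 - 5 = 6400 - 9 ≡ 86; y = λ·(4 - 86) - 83 ≡ 50. → (86, 50)

(86, 50)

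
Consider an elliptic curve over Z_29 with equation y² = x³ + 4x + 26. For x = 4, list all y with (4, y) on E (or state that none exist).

none

x³ + 4x + 26 = 106 ≡ 19 (mod 29).
19 is a non-residue mod 29; no y exists.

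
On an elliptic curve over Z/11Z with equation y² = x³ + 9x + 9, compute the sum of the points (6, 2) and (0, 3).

(6, 2) + (0, 3). λ = (3 - 2)/(0 - 6) ≡ 1/5 mod 11. 5⁻¹ ≡ 9 (mod 11), so λ ≡ 9.
  x = λ² - 6 - 0 = 81 - 6 ≡ 9; y = λ·(6 - 9) - 2 ≡ 4. → (9, 4)

(9, 4)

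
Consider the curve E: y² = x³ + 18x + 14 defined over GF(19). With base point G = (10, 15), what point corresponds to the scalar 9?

Double-and-add on 9 = (1001)₂. Start with G = (10, 15) for the leading 1-bit.
double: tangent at (10, 15): λ = (3·10² + 18)/(2·15) ≡ 14/11. 11⁻¹ ≡ 7 (mod 19), so λ ≡ 14·7 ≡ 3.
  x = λ² - 10 - 10 = 9 - 20 ≡ 8; y = λ·(10 - 8) - 15 ≡ 10. → (8, 10)
double: tangent at (8, 10): λ = (3·8² + 18)/(2·10) ≡ 1/1. 1⁻¹ ≡ 1 (mod 19) since 1·1 = 1 ≡ 1, so λ ≡ 1·1 ≡ 1.
  x = λ² - 8 - 8 = 1 - 16 ≡ 4; y = λ·(8 - 4) - 10 ≡ 13. → (4, 13)
double: tangent at (4, 13): λ = (3·4² + 18)/(2·13) ≡ 9/7. 7⁻¹ ≡ 11 (mod 19) since 7·11 = 77 ≡ 1, so λ ≡ 9·11 ≡ 4.
  x = λ² - 4 - 4 = 16 - 8 ≡ 8; y = λ·(4 - 8) - 13 ≡ 9. → (8, 9)
add G: (8, 9) + (10, 15). λ = (15 - 9)/(10 - 8) ≡ 6/2 mod 19. 2⁻¹ ≡ 10 (mod 19) since 2·10 = 20 ≡ 1, so λ ≡ 3.
  x = λ² - 8 - 10 = 9 - 18 ≡ 10; y = λ·(8 - 10) - 9 ≡ 4. → (10, 4)

(10, 4)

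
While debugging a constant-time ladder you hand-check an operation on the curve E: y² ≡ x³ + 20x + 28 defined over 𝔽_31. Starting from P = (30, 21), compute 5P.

(27, 15)

Repeated addition: build up to 5P.
2P: tangent at (30, 21): λ = (3·30² + 20)/(2·21) ≡ 23/11. 11⁻¹ ≡ 17 (mod 31) since 11·17 = 187 ≡ 1, so λ ≡ 23·17 ≡ 19.
  x = λ² - 30 - 30 = 361 - 60 ≡ 22; y = λ·(30 - 22) - 21 ≡ 7. → (22, 7)
3P: (22, 7) + (30, 21). λ = (21 - 7)/(30 - 22) ≡ 14/8 mod 31. 8⁻¹ ≡ 4 (mod 31), so λ ≡ 25.
  x = λ² - 22 - 30 = 625 - 52 ≡ 15; y = λ·(22 - 15) - 7 ≡ 13. → (15, 13)
4P: (15, 13) + (30, 21). λ = (21 - 13)/(30 - 15) ≡ 8/15 mod 31. 15⁻¹ ≡ 29 (mod 31) since 15·29 = 435 ≡ 1, so λ ≡ 15.
  x = λ² - 15 - 30 = 225 - 45 ≡ 25; y = λ·(15 - 25) - 13 ≡ 23. → (25, 23)
5P: (25, 23) + (30, 21). λ = (21 - 23)/(30 - 25) ≡ 29/5 mod 31. 5⁻¹ ≡ 25 (mod 31), so λ ≡ 12.
  x = λ² - 25 - 30 = 144 - 55 ≡ 27; y = λ·(25 - 27) - 23 ≡ 15. → (27, 15)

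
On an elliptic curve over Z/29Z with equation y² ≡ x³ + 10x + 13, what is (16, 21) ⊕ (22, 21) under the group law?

(20, 8)

(16, 21) + (22, 21). λ = (21 - 21)/(22 - 16) ≡ 0/6 mod 29. 6⁻¹ ≡ 5 (mod 29), so λ ≡ 0.
  x = λ² - 16 - 22 = 0 - 38 ≡ 20; y = λ·(16 - 20) - 21 ≡ 8. → (20, 8)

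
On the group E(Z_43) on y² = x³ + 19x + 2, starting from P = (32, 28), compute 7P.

(31, 29)

Repeated addition: build up to 7P.
2P: tangent at (32, 28): λ = (3·32² + 19)/(2·28) ≡ 38/13. 13⁻¹ ≡ 10 (mod 43), so λ ≡ 38·10 ≡ 36.
  x = λ² - 32 - 32 = 1296 - 64 ≡ 28; y = λ·(32 - 28) - 28 ≡ 30. → (28, 30)
3P: (28, 30) + (32, 28). λ = (28 - 30)/(32 - 28) ≡ 41/4 mod 43. 4⁻¹ ≡ 11 (mod 43) since 4·11 = 44 ≡ 1, so λ ≡ 21.
  x = λ² - 28 - 32 = 441 - 60 ≡ 37; y = λ·(28 - 37) - 30 ≡ 39. → (37, 39)
4P: (37, 39) + (32, 28). λ = (28 - 39)/(32 - 37) ≡ 32/38 mod 43. 38⁻¹ ≡ 17 (mod 43), so λ ≡ 28.
  x = λ² - 37 - 32 = 784 - 69 ≡ 27; y = λ·(37 - 27) - 39 ≡ 26. → (27, 26)
5P: (27, 26) + (32, 28). λ = (28 - 26)/(32 - 27) ≡ 2/5 mod 43. 5⁻¹ ≡ 26 (mod 43) since 5·26 = 130 ≡ 1, so λ ≡ 9.
  x = λ² - 27 - 32 = 81 - 59 ≡ 22; y = λ·(27 - 22) - 26 ≡ 19. → (22, 19)
6P: (22, 19) + (32, 28). λ = (28 - 19)/(32 - 22) ≡ 9/10 mod 43. 10⁻¹ ≡ 13 (mod 43), so λ ≡ 31.
  x = λ² - 22 - 32 = 961 - 54 ≡ 4; y = λ·(22 - 4) - 19 ≡ 23. → (4, 23)
7P: (4, 23) + (32, 28). λ = (28 - 23)/(32 - 4) ≡ 5/28 mod 43. 28⁻¹ ≡ 20 (mod 43) since 28·20 = 560 ≡ 1, so λ ≡ 14.
  x = λ² - 4 - 32 = 196 - 36 ≡ 31; y = λ·(4 - 31) - 23 ≡ 29. → (31, 29)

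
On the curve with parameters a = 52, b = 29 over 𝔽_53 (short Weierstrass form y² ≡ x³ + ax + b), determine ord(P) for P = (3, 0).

2P: (3, 0) + (3, 0): same x and y₁ ≡ -y₂, so the sum is O.
2P = O, so the order is 2.

2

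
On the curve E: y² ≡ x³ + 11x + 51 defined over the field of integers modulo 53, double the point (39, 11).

tangent at (39, 11): λ = (3·39² + 11)/(2·11) ≡ 16/22. 22⁻¹ ≡ 41 (mod 53), so λ ≡ 16·41 ≡ 20.
  x = λ² - 39 - 39 = 400 - 78 ≡ 4; y = λ·(39 - 4) - 11 ≡ 0. → (4, 0)

(4, 0)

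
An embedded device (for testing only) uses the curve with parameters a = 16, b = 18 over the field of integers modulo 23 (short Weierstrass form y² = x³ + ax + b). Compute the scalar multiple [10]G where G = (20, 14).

Double-and-add on 10 = (1010)₂. Start with G = (20, 14) for the leading 1-bit.
double: tangent at (20, 14): λ = (3·20² + 16)/(2·14) ≡ 20/5. 5⁻¹ ≡ 14 (mod 23), so λ ≡ 20·14 ≡ 4.
  x = λ² - 20 - 20 = 16 - 40 ≡ 22; y = λ·(20 - 22) - 14 ≡ 1. → (22, 1)
double: tangent at (22, 1): λ = (3·22² + 16)/(2·1) ≡ 19/2. 2⁻¹ ≡ 12 (mod 23), so λ ≡ 19·12 ≡ 21.
  x = λ² - 22 - 22 = 441 - 44 ≡ 6; y = λ·(22 - 6) - 1 ≡ 13. → (6, 13)
add G: (6, 13) + (20, 14). λ = (14 - 13)/(20 - 6) ≡ 1/14 mod 23. 14⁻¹ ≡ 5 (mod 23), so λ ≡ 5.
  x = λ² - 6 - 20 = 25 - 26 ≡ 22; y = λ·(6 - 22) - 13 ≡ 22. → (22, 22)
double: tangent at (22, 22): λ = (3·22² + 16)/(2·22) ≡ 19/21. 21⁻¹ ≡ 11 (mod 23) since 21·11 = 231 ≡ 1, so λ ≡ 19·11 ≡ 2.
  x = λ² - 22 - 22 = 4 - 44 ≡ 6; y = λ·(22 - 6) - 22 ≡ 10. → (6, 10)

(6, 10)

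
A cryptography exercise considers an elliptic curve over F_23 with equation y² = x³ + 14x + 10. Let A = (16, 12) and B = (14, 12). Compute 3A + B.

(16, 12)

First 3A:
Repeated addition: build up to 3A.
2A: tangent at (16, 12): λ = (3·16² + 14)/(2·12) ≡ 0/1. 1⁻¹ ≡ 1 (mod 23), so λ ≡ 0·1 ≡ 0.
  x = λ² - 16 - 16 = 0 - 32 ≡ 14; y = λ·(16 - 14) - 12 ≡ 11. → (14, 11)
3A: (14, 11) + (16, 12). λ = (12 - 11)/(16 - 14) ≡ 1/2 mod 23. 2⁻¹ ≡ 12 (mod 23), so λ ≡ 12.
  x = λ² - 14 - 16 = 144 - 30 ≡ 22; y = λ·(14 - 22) - 11 ≡ 8. → (22, 8)
3A = (22, 8).
Finally 3A + B:
(22, 8) + (14, 12). λ = (12 - 8)/(14 - 22) ≡ 4/15 mod 23. 15⁻¹ ≡ 20 (mod 23) since 15·20 = 300 ≡ 1, so λ ≡ 11.
  x = λ² - 22 - 14 = 121 - 36 ≡ 16; y = λ·(22 - 16) - 8 ≡ 12. → (16, 12)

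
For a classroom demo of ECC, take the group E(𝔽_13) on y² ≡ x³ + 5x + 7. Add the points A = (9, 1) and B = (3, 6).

(9, 1) + (3, 6). λ = (6 - 1)/(3 - 9) ≡ 5/7 mod 13. 7⁻¹ ≡ 2 (mod 13) since 7·2 = 14 ≡ 1, so λ ≡ 10.
  x = λ² - 9 - 3 = 100 - 12 ≡ 10; y = λ·(9 - 10) - 1 ≡ 2. → (10, 2)

(10, 2)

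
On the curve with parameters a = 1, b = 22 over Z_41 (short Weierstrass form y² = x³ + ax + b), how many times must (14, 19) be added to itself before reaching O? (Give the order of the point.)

2P: tangent at (14, 19): λ = (3·14² + 1)/(2·19) ≡ 15/38. 38⁻¹ ≡ 27 (mod 41) since 38·27 = 1026 ≡ 1, so λ ≡ 15·27 ≡ 36.
  x = λ² - 14 - 14 = 1296 - 28 ≡ 38; y = λ·(14 - 38) - 19 ≡ 19. → (38, 19)
3P: (38, 19) + (14, 19). λ = (19 - 19)/(14 - 38) ≡ 0/17 mod 41. 17⁻¹ ≡ 29 (mod 41), so λ ≡ 0.
  x = λ² - 38 - 14 = 0 - 52 ≡ 30; y = λ·(38 - 30) - 19 ≡ 22. → (30, 22)
4P: (30, 22) + (14, 19). λ = (19 - 22)/(14 - 30) ≡ 38/25 mod 41. 25⁻¹ ≡ 23 (mod 41), so λ ≡ 13.
  x = λ² - 30 - 14 = 169 - 44 ≡ 2; y = λ·(30 - 2) - 22 ≡ 14. → (2, 14)
5P: (2, 14) + (14, 19). λ = (19 - 14)/(14 - 2) ≡ 5/12 mod 41. 12⁻¹ ≡ 24 (mod 41), so λ ≡ 38.
  x = λ² - 2 - 14 = 1444 - 16 ≡ 34; y = λ·(2 - 34) - 14 ≡ 0. → (34, 0)
6P: (34, 0) + (14, 19). λ = (19 - 0)/(14 - 34) ≡ 19/21 mod 41. 21⁻¹ ≡ 2 (mod 41), so λ ≡ 38.
  x = λ² - 34 - 14 = 1444 - 48 ≡ 2; y = λ·(34 - 2) - 0 ≡ 27. → (2, 27)
7P: (2, 27) + (14, 19). λ = (19 - 27)/(14 - 2) ≡ 33/12 mod 41. 12⁻¹ ≡ 24 (mod 41) since 12·24 = 288 ≡ 1, so λ ≡ 13.
  x = λ² - 2 - 14 = 169 - 16 ≡ 30; y = λ·(2 - 30) - 27 ≡ 19. → (30, 19)
8P: (30, 19) + (14, 19). λ = (19 - 19)/(14 - 30) ≡ 0/25 mod 41. 25⁻¹ ≡ 23 (mod 41) since 25·23 = 575 ≡ 1, so λ ≡ 0.
  x = λ² - 30 - 14 = 0 - 44 ≡ 38; y = λ·(30 - 38) - 19 ≡ 22. → (38, 22)
9P: (38, 22) + (14, 19). λ = (19 - 22)/(14 - 38) ≡ 38/17 mod 41. 17⁻¹ ≡ 29 (mod 41), so λ ≡ 36.
  x = λ² - 38 - 14 = 1296 - 52 ≡ 14; y = λ·(38 - 14) - 22 ≡ 22. → (14, 22)
10P: (14, 22) + (14, 19): same x and y₁ ≡ -y₂, so the sum is O.
10P = O, so the order is 10.

10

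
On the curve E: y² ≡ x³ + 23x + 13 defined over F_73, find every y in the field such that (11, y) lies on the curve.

x³ + 23x + 13 = 1597 ≡ 64 (mod 73).
Square roots of 64 mod 73: 8 and 65 (since 8² = 64 ≡ 64).

8, 65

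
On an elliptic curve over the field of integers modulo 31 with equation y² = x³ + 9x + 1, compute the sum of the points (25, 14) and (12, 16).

(12, 15)

(25, 14) + (12, 16). λ = (16 - 14)/(12 - 25) ≡ 2/18 mod 31. 18⁻¹ ≡ 19 (mod 31), so λ ≡ 7.
  x = λ² - 25 - 12 = 49 - 37 ≡ 12; y = λ·(25 - 12) - 14 ≡ 15. → (12, 15)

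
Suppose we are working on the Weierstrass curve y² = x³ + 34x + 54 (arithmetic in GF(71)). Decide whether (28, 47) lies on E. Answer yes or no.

y² = 47² ≡ 8; x³ + 34x + 54 = 22958 ≡ 25 (mod 71). 8 ≠ 25.

no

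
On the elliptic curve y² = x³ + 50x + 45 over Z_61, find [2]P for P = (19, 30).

tangent at (19, 30): λ = (3·19² + 50)/(2·30) ≡ 35/60. 60⁻¹ ≡ 60 (mod 61), so λ ≡ 35·60 ≡ 26.
  x = λ² - 19 - 19 = 676 - 38 ≡ 28; y = λ·(19 - 28) - 30 ≡ 41. → (28, 41)

(28, 41)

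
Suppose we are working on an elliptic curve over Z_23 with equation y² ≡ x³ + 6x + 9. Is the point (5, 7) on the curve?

y² = 7² ≡ 3; x³ + 6x + 9 = 164 ≡ 3 (mod 23). 3 = 3.

yes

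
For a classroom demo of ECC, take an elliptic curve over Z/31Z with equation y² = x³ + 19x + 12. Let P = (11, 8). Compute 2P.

tangent at (11, 8): λ = (3·11² + 19)/(2·8) ≡ 10/16. 16⁻¹ ≡ 2 (mod 31) since 16·2 = 32 ≡ 1, so λ ≡ 10·2 ≡ 20.
  x = λ² - 11 - 11 = 400 - 22 ≡ 6; y = λ·(11 - 6) - 8 ≡ 30. → (6, 30)

(6, 30)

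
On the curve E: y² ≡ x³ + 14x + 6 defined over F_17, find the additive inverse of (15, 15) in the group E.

-(15, 15) = (15, -15 mod 17) = (15, 2).

(15, 2)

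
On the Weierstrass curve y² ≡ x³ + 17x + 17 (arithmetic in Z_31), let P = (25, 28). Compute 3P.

(28, 1)

Repeated addition: build up to 3P.
2P: tangent at (25, 28): λ = (3·25² + 17)/(2·28) ≡ 1/25. 25⁻¹ ≡ 5 (mod 31), so λ ≡ 1·5 ≡ 5.
  x = λ² - 25 - 25 = 25 - 50 ≡ 6; y = λ·(25 - 6) - 28 ≡ 5. → (6, 5)
3P: (6, 5) + (25, 28). λ = (28 - 5)/(25 - 6) ≡ 23/19 mod 31. 19⁻¹ ≡ 18 (mod 31), so λ ≡ 11.
  x = λ² - 6 - 25 = 121 - 31 ≡ 28; y = λ·(6 - 28) - 5 ≡ 1. → (28, 1)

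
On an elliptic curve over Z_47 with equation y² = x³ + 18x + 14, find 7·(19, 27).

(28, 45)

Write Q = (19, 27).
Repeated addition: build up to 7Q.
2Q: tangent at (19, 27): λ = (3·19² + 18)/(2·27) ≡ 20/7. 7⁻¹ ≡ 27 (mod 47) since 7·27 = 189 ≡ 1, so λ ≡ 20·27 ≡ 23.
  x = λ² - 19 - 19 = 529 - 38 ≡ 21; y = λ·(19 - 21) - 27 ≡ 21. → (21, 21)
3Q: (21, 21) + (19, 27). λ = (27 - 21)/(19 - 21) ≡ 6/45 mod 47. 45⁻¹ ≡ 23 (mod 47) since 45·23 = 1035 ≡ 1, so λ ≡ 44.
  x = λ² - 21 - 19 = 1936 - 40 ≡ 16; y = λ·(21 - 16) - 21 ≡ 11. → (16, 11)
4Q: (16, 11) + (19, 27). λ = (27 - 11)/(19 - 16) ≡ 16/3 mod 47. 3⁻¹ ≡ 16 (mod 47) since 3·16 = 48 ≡ 1, so λ ≡ 21.
  x = λ² - 16 - 19 = 441 - 35 ≡ 30; y = λ·(16 - 30) - 11 ≡ 24. → (30, 24)
5Q: (30, 24) + (19, 27). λ = (27 - 24)/(19 - 30) ≡ 3/36 mod 47. 36⁻¹ ≡ 17 (mod 47) since 36·17 = 612 ≡ 1, so λ ≡ 4.
  x = λ² - 30 - 19 = 16 - 49 ≡ 14; y = λ·(30 - 14) - 24 ≡ 40. → (14, 40)
6Q: (14, 40) + (19, 27). λ = (27 - 40)/(19 - 14) ≡ 34/5 mod 47. 5⁻¹ ≡ 19 (mod 47) since 5·19 = 95 ≡ 1, so λ ≡ 35.
  x = λ² - 14 - 19 = 1225 - 33 ≡ 17; y = λ·(14 - 17) - 40 ≡ 43. → (17, 43)
7Q: (17, 43) + (19, 27). λ = (27 - 43)/(19 - 17) ≡ 31/2 mod 47. 2⁻¹ ≡ 24 (mod 47) since 2·24 = 48 ≡ 1, so λ ≡ 39.
  x = λ² - 17 - 19 = 1521 - 36 ≡ 28; y = λ·(17 - 28) - 43 ≡ 45. → (28, 45)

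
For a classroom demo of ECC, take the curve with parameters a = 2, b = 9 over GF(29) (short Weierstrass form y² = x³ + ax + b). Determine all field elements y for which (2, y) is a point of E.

none

x³ + 2x + 9 = 21 ≡ 21 (mod 29).
21 is a non-residue mod 29; no y exists.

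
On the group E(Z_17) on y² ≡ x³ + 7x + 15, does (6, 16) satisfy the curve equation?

y² = 16² ≡ 1; x³ + 7x + 15 = 273 ≡ 1 (mod 17). 1 = 1.

yes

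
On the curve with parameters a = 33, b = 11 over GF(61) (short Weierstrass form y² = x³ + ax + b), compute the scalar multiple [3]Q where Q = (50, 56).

(14, 17)

Repeated addition: build up to 3Q.
2Q: tangent at (50, 56): λ = (3·50² + 33)/(2·56) ≡ 30/51. 51⁻¹ ≡ 6 (mod 61), so λ ≡ 30·6 ≡ 58.
  x = λ² - 50 - 50 = 3364 - 100 ≡ 31; y = λ·(50 - 31) - 56 ≡ 9. → (31, 9)
3Q: (31, 9) + (50, 56). λ = (56 - 9)/(50 - 31) ≡ 47/19 mod 61. 19⁻¹ ≡ 45 (mod 61), so λ ≡ 41.
  x = λ² - 31 - 50 = 1681 - 81 ≡ 14; y = λ·(31 - 14) - 9 ≡ 17. → (14, 17)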